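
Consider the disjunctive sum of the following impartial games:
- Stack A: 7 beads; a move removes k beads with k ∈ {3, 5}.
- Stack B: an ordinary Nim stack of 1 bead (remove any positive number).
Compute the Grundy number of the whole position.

3

For stack A, compute g(0), g(1), … with moves {3, 5}:
k:     0  1  2  3  4  5  6  7
g(k):  0  0  0  1  1  1  2  2
So g(7) = 2.
Stack B is a plain Nim stack of size 1, so its Grundy value is 1.
The value of a disjunctive sum is the nim-sum of the parts.
Combined value = 2 ⊕ 1 = 3.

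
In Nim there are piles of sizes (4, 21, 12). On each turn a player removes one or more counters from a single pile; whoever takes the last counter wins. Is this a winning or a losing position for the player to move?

Write each in binary and XOR column by column:
  00100  (4)
  10101  (21)
  01100  (12)
  -----
  11101  (29)
The nim-sum is 29 ≠ 0, so this is an N-position: the player to move can win.

Winning position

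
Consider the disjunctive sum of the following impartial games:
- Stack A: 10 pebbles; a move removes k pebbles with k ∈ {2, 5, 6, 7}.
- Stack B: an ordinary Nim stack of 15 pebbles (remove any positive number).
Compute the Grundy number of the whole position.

12

For stack A, compute g(0), g(1), … with moves {2, 5, 6, 7}:
k:     0  1  2  3  4  5  6  7  8  9 10
g(k):  0  0  1  1  0  2  1  3  2  2  3
So g(10) = 3.
Stack B is a plain Nim stack of size 15, so its Grundy value is 15.
The value of a disjunctive sum is the nim-sum of the parts.
Combined value = 3 XOR 15 = 12.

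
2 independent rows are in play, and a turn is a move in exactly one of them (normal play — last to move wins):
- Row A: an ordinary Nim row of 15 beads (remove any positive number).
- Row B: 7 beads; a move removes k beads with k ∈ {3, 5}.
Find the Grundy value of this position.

13

Row A is a plain Nim row of size 15, so its Grundy value is 15.
For row B, compute g(0), g(1), … with moves {3, 5}:
g(0) = mex{} = 0
g(1) = mex{} = 0
g(2) = mex{} = 0
g(3) = mex{0} = 1
g(4) = mex{0} = 1
g(5) = mex{0} = 1
g(6) = mex{0,1} = 2
g(7) = mex{0,1} = 2
So g(7) = 2.
The value of a disjunctive sum is the nim-sum of the parts.
Combined value = 15 ⊕ 2 = 13.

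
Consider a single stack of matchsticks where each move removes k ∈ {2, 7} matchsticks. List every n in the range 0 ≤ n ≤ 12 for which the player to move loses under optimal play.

0, 1, 4, 5, 9, 10

Compute g(0), g(1), … for moves {2, 7}:
g(0) = mex{} = 0
g(1) = mex{} = 0
g(2) = mex{0} = 1
g(3) = mex{0} = 1
g(4) = mex{1} = 0
g(5) = mex{1} = 0
g(6) = mex{0} = 1
g(7) = mex{0} = 1
g(8) = mex{0,1} = 2
g(9) = mex{1} = 0
g(10) = mex{1,2} = 0
g(11) = mex{0} = 1
g(12) = mex{0} = 1
The P-positions (g = 0) in 0..12 are 0, 1, 4, 5, 9, 10.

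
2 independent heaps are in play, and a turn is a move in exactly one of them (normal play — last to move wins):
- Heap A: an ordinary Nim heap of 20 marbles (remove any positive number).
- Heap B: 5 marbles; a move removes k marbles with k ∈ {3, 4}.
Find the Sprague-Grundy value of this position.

Heap A is a plain Nim heap of size 20, so its Grundy value is 20.
Grundy values for heap B (subtraction set {3, 4}):
g(0) = mex{} = 0
g(1) = mex{} = 0
g(2) = mex{} = 0
g(3) = mex{0} = 1
g(4) = mex{0} = 1
g(5) = mex{0} = 1
So g(5) = 1.
The value of a disjunctive sum is the nim-sum of the parts.
Combined value = 20 XOR 1 = 21.

21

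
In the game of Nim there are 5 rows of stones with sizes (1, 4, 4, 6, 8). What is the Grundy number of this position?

15

Nim-sum: 1 ^ 4 ^ 4 ^ 6 ^ 8 = 15.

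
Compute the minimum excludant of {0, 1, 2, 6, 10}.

The values 0, 1, 2 are all present; 3 is the first non-negative integer missing from the set.

3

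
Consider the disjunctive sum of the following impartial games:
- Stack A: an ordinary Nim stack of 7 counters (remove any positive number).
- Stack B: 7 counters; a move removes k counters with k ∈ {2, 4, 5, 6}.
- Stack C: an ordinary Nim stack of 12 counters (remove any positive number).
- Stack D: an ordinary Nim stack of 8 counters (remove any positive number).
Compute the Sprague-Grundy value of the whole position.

0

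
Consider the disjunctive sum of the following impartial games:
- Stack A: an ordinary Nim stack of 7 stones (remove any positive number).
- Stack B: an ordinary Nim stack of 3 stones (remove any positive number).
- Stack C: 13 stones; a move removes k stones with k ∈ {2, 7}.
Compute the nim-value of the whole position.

4

Stack A is a plain Nim stack of size 7, so its Grundy value is 7.
Stack B is a plain Nim stack of size 3, so its Grundy value is 3.
For stack C, compute g(0), g(1), … with moves {2, 7}:
g(0) = mex{} = 0
g(1) = mex{} = 0
g(2) = mex{0} = 1
g(3) = mex{0} = 1
g(4) = mex{1} = 0
g(5) = mex{1} = 0
g(6) = mex{0} = 1
g(7) = mex{0} = 1
g(8) = mex{0,1} = 2
g(9) = mex{1} = 0
g(10) = mex{1,2} = 0
g(11) = mex{0} = 1
g(12) = mex{0} = 1
g(13) = mex{1} = 0
So g(13) = 0.
By the Sprague-Grundy theorem, the Grundy value of a sum of independent games is the XOR of the component values.
Combined value = 7 XOR 3 XOR 0 = 4.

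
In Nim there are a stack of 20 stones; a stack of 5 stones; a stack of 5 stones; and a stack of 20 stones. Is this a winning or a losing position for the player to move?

Losing position

Compute the nim-sum pairwise:
20 XOR 5 = 17
17 XOR 5 = 20
20 XOR 20 = 0
The nim-sum is 0, so this is a P-position: the player to move is in a losing position under optimal play.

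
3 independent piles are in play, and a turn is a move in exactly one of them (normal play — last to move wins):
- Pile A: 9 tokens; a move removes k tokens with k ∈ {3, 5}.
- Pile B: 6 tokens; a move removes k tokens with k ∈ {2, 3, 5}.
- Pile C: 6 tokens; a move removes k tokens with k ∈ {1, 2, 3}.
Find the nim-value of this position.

For pile A, compute g(0), g(1), … with moves {3, 5}:
g(0) = mex{} = 0
g(1) = mex{} = 0
g(2) = mex{} = 0
g(3) = mex{0} = 1
g(4) = mex{0} = 1
g(5) = mex{0} = 1
g(6) = mex{0,1} = 2
g(7) = mex{0,1} = 2
g(8) = mex{1} = 0
g(9) = mex{1,2} = 0
So g(9) = 0.
Grundy values for pile B (subtraction set {2, 3, 5}):
k:     0  1  2  3  4  5  6
g(k):  0  0  1  1  2  2  3
So g(6) = 3.
Grundy values for pile C (subtraction set {1, 2, 3}):
k:     0  1  2  3  4  5  6
g(k):  0  1  2  3  0  1  2
So g(6) = 2.
By the Sprague-Grundy theorem, the Grundy value of a sum of independent games is the XOR of the component values.
Combined value = 0 XOR 3 XOR 2 = 1.

1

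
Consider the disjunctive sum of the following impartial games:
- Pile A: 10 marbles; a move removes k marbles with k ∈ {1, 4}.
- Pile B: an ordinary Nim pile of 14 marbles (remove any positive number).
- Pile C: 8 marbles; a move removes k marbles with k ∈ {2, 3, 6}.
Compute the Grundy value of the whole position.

12

Build the Grundy sequence for pile A with g(k) = mex{g(k−s) : s ∈ {1, 4}, s ≤ k}:
k:     0  1  2  3  4  5  6  7  8  9 10
g(k):  0  1  0  1  2  0  1  0  1  2  0
So g(10) = 0.
Pile B is a plain Nim pile of size 14, so its Grundy value is 14.
Grundy values for pile C (subtraction set {2, 3, 6}):
g(0) = mex{} = 0
g(1) = mex{} = 0
g(2) = mex{0} = 1
g(3) = mex{0} = 1
g(4) = mex{0,1} = 2
g(5) = mex{1} = 0
g(6) = mex{0,1,2} = 3
g(7) = mex{0,2} = 1
g(8) = mex{0,1,3} = 2
So g(8) = 2.
By the Sprague-Grundy theorem, the Grundy value of a sum of independent games is the XOR of the component values.
Combined value = 0 XOR 14 XOR 2 = 12.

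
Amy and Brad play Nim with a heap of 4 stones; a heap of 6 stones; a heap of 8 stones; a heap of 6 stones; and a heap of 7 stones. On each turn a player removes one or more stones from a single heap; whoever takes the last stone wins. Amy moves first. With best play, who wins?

Amy wins

Nim-sum: 4 XOR 6 XOR 8 XOR 6 XOR 7 = 11.
The nim-sum is 11 ≠ 0, so this is an N-position: the player to move can win; Amy has a winning move.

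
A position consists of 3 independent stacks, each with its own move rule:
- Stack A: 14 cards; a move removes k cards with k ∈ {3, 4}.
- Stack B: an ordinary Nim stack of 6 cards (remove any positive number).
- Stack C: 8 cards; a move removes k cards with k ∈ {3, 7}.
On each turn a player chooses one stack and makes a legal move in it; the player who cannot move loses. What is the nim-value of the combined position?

For stack A, compute g(0), g(1), … with moves {3, 4}:
k:     0  1  2  3  4  5  6  7  8  9 10 11 12 13 14
g(k):  0  0  0  1  1  1  2  0  0  0  1  1  1  2  0
So g(14) = 0.
Stack B is a plain Nim stack of size 6, so its Grundy value is 6.
Build the Grundy sequence for stack C with g(k) = mex{g(k−s) : s ∈ {3, 7}, s ≤ k}:
k:     0  1  2  3  4  5  6  7  8
g(k):  0  0  0  1  1  1  0  2  2
So g(8) = 2.
By the Sprague-Grundy theorem, the Grundy value of a sum of independent games is the XOR of the component values.
Combined value = 0 XOR 6 XOR 2 = 4.

4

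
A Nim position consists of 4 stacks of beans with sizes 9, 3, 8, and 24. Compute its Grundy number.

26

Compute the nim-sum pairwise:
9 XOR 3 = 10
10 XOR 8 = 2
2 XOR 24 = 26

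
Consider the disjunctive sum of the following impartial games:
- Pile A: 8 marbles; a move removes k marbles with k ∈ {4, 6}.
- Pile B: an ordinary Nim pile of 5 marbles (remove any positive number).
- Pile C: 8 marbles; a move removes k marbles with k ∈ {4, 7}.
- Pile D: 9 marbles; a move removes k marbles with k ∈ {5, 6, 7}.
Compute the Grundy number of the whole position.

4

Build the Grundy sequence for pile A with g(k) = mex{g(k−s) : s ∈ {4, 6}, s ≤ k}:
g(0) = mex{} = 0
g(1) = mex{} = 0
g(2) = mex{} = 0
g(3) = mex{} = 0
g(4) = mex{0} = 1
g(5) = mex{0} = 1
g(6) = mex{0} = 1
g(7) = mex{0} = 1
g(8) = mex{0,1} = 2
So g(8) = 2.
Pile B is a plain Nim pile of size 5, so its Grundy value is 5.
Grundy values for pile C (subtraction set {4, 7}):
k:     0  1  2  3  4  5  6  7  8
g(k):  0  0  0  0  1  1  1  1  2
So g(8) = 2.
Grundy values for pile D (subtraction set {5, 6, 7}):
k:     0  1  2  3  4  5  6  7  8  9
g(k):  0  0  0  0  0  1  1  1  1  1
So g(9) = 1.
By the Sprague-Grundy theorem, the Grundy value of a sum of independent games is the XOR of the component values.
Combined value = 2 ⊕ 5 ⊕ 2 ⊕ 1 = 4.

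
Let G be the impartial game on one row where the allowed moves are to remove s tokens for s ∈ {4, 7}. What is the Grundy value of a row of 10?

2

Build the Grundy sequence with g(k) = mex{g(k−s) : s ∈ {4, 7}, s ≤ k}:
k:     0  1  2  3  4  5  6  7  8  9 10
g(k):  0  0  0  0  1  1  1  1  2  2  2
So g(10) = 2.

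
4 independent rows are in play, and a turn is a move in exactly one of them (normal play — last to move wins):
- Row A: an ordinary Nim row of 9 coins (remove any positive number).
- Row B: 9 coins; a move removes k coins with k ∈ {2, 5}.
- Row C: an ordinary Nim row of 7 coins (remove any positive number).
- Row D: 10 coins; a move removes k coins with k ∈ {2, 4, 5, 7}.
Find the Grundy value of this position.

Row A is a plain Nim row of size 9, so its Grundy value is 9.
Grundy values for row B (subtraction set {2, 5}):
g(0) = mex{} = 0
g(1) = mex{} = 0
g(2) = mex{0} = 1
g(3) = mex{0} = 1
g(4) = mex{1} = 0
g(5) = mex{0,1} = 2
g(6) = mex{0} = 1
g(7) = mex{1,2} = 0
g(8) = mex{1} = 0
g(9) = mex{0} = 1
So g(9) = 1.
Row C is a plain Nim row of size 7, so its Grundy value is 7.
Build the Grundy sequence for row D with g(k) = mex{g(k−s) : s ∈ {2, 4, 5, 7}, s ≤ k}:
g(0) = mex{} = 0
g(1) = mex{} = 0
g(2) = mex{0} = 1
g(3) = mex{0} = 1
g(4) = mex{0,1} = 2
g(5) = mex{0,1} = 2
g(6) = mex{0,1,2} = 3
g(7) = mex{0,1,2} = 3
g(8) = mex{0,1,2,3} = 4
g(9) = mex{1,2,3} = 0
g(10) = mex{1,2,3,4} = 0
So g(10) = 0.
By the Sprague-Grundy theorem, the Grundy value of a sum of independent games is the XOR of the component values.
Combined value = 9 XOR 1 XOR 7 XOR 0 = 15.

15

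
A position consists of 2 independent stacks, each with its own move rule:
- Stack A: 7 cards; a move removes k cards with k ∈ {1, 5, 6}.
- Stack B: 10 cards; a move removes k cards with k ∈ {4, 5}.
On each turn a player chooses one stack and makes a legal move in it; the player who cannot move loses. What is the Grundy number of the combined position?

Grundy values for stack A (subtraction set {1, 5, 6}):
g(0) = mex{} = 0
g(1) = mex{0} = 1
g(2) = mex{1} = 0
g(3) = mex{0} = 1
g(4) = mex{1} = 0
g(5) = mex{0} = 1
g(6) = mex{0,1} = 2
g(7) = mex{0,1,2} = 3
So g(7) = 3.
For stack B, compute g(0), g(1), … with moves {4, 5}:
g(0) = mex{} = 0
g(1) = mex{} = 0
g(2) = mex{} = 0
g(3) = mex{} = 0
g(4) = mex{0} = 1
g(5) = mex{0} = 1
g(6) = mex{0} = 1
g(7) = mex{0} = 1
g(8) = mex{0,1} = 2
g(9) = mex{1} = 0
g(10) = mex{1} = 0
So g(10) = 0.
The value of a disjunctive sum is the nim-sum of the parts.
Combined value = 3 ⊕ 0 = 3.

3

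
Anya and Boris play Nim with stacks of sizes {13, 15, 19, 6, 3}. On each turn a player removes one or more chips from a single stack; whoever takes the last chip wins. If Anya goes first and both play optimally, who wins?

Anya wins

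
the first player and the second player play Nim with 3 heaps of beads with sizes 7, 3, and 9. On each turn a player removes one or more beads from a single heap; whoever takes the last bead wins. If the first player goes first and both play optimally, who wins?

Nim-sum: 7 ⊕ 3 ⊕ 9 = 13.
The nim-sum is 13 ≠ 0, so this is an N-position: the player to move can win; the first player has a winning move.

the first player wins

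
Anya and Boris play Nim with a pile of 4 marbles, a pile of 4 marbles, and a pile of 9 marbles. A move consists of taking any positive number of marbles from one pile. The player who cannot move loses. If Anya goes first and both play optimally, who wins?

Compute the nim-sum pairwise:
4 ^ 4 = 0
0 ^ 9 = 9
The nim-sum is 9 ≠ 0, so this is an N-position: the player to move can win; Anya has a winning move.

Anya wins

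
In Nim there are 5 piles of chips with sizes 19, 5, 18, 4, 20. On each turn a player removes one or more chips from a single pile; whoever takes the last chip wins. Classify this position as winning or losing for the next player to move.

Nim-sum: 19 XOR 5 XOR 18 XOR 4 XOR 20 = 20.
The nim-sum is 20 ≠ 0, so this is an N-position: the player to move can win.

Winning position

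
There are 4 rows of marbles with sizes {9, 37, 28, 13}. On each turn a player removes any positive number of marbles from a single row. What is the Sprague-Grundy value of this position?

Write each in binary and XOR column by column:
  001001  (9)
  100101  (37)
  011100  (28)
  001101  (13)
  ------
  111101  (61)

61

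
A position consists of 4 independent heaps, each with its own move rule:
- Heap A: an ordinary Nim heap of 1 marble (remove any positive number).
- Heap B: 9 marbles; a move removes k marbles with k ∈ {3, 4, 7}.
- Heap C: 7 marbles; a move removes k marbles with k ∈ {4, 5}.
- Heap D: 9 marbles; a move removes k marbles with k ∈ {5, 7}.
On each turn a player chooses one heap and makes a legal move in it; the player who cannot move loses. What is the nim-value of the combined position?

Heap A is a plain Nim heap of size 1, so its Grundy value is 1.
Build the Grundy sequence for heap B with g(k) = mex{g(k−s) : s ∈ {3, 4, 7}, s ≤ k}:
k:     0  1  2  3  4  5  6  7  8  9
g(k):  0  0  0  1  1  1  2  2  2  3
So g(9) = 3.
Grundy values for heap C (subtraction set {4, 5}):
k:     0  1  2  3  4  5  6  7
g(k):  0  0  0  0  1  1  1  1
So g(7) = 1.
Grundy values for heap D (subtraction set {5, 7}):
g(0) = mex{} = 0
g(1) = mex{} = 0
g(2) = mex{} = 0
g(3) = mex{} = 0
g(4) = mex{} = 0
g(5) = mex{0} = 1
g(6) = mex{0} = 1
g(7) = mex{0} = 1
g(8) = mex{0} = 1
g(9) = mex{0} = 1
So g(9) = 1.
The value of a disjunctive sum is the nim-sum of the parts.
Combined value = 1 ⊕ 3 ⊕ 1 ⊕ 1 = 2.

2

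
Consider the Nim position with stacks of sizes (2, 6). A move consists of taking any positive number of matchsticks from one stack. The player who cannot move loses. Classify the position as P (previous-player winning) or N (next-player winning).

Compute the nim-sum pairwise:
2 XOR 6 = 4
The nim-sum is 4 ≠ 0, so this is an N-position: the player to move can win.

N-position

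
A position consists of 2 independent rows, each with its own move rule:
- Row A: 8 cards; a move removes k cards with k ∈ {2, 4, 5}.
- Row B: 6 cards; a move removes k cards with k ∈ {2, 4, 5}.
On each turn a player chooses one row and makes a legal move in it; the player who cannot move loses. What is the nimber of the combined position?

3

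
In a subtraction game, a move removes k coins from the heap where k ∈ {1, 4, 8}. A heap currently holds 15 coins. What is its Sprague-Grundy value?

Build the Grundy sequence with g(k) = mex{g(k−s) : s ∈ {1, 4, 8}, s ≤ k}:
k:     0  1  2  3  4  5  6  7  8  9 10 11 12 13 14 15
g(k):  0  1  0  1  2  0  1  0  1  2  3  2  0  1  0  1
So g(15) = 1.

1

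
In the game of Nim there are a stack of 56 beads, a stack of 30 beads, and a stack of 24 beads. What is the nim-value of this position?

62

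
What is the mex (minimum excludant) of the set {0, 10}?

0 is in the set but 1 is not, so the mex is 1.

1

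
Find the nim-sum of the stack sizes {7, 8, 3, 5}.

9

Write each in binary and XOR column by column:
  0111  (7)
  1000  (8)
  0011  (3)
  0101  (5)
  ----
  1001  (9)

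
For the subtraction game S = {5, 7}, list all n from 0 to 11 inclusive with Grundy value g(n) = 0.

Compute g(0), g(1), … for moves {5, 7}:
g(0) = mex{} = 0
g(1) = mex{} = 0
g(2) = mex{} = 0
g(3) = mex{} = 0
g(4) = mex{} = 0
g(5) = mex{0} = 1
g(6) = mex{0} = 1
g(7) = mex{0} = 1
g(8) = mex{0} = 1
g(9) = mex{0} = 1
g(10) = mex{0,1} = 2
g(11) = mex{0,1} = 2
The P-positions (g = 0) in 0..11 are 0, 1, 2, 3, 4.

0, 1, 2, 3, 4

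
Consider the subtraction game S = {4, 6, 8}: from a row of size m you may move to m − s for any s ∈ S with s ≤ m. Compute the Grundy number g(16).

1

Grundy values for subtraction set {4, 6, 8}:
k:     0  1  2  3  4  5  6  7  8  9 10 11 12 13 14 15 16
g(k):  0  0  0  0  1  1  1  1  2  2  2  2  0  0  0  0  1
So g(16) = 1.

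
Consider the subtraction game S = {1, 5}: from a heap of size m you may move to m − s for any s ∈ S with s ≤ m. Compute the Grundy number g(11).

1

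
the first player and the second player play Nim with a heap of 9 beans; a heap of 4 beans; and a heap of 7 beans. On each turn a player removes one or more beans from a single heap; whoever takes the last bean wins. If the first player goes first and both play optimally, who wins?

the first player wins

Bitwise XOR of the heap sizes:
  1001  (9)
  0100  (4)
  0111  (7)
  ----
  1010  (10)
The nim-sum is 10 ≠ 0, so this is an N-position: the player to move can win; the first player has a winning move.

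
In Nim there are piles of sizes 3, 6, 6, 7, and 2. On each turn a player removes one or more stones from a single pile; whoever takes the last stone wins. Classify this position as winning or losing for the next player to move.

Winning position

Compute the nim-sum pairwise:
3 ⊕ 6 = 5
5 ⊕ 6 = 3
3 ⊕ 7 = 4
4 ⊕ 2 = 6
The nim-sum is 6 ≠ 0, so this is an N-position: the player to move can win.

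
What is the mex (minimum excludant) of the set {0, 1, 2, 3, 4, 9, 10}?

5

The values 0, 1, 2, 3, 4 are all present; 5 is the first non-negative integer missing from the set.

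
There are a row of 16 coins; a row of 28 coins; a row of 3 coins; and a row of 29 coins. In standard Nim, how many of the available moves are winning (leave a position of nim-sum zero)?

3

In binary:
  10000  (16)
  11100  (28)
  00011  (3)
  11101  (29)
  -----
  10010  (18)
The overall nim-sum is X = 18. A row of size p has a winning move iff p XOR X < p (reduce it to p XOR X).
  16: 16 XOR 18 = 2 < 16 — winning move (to 2).
  28: 28 XOR 18 = 14 < 28 — winning move (to 14).
  3: 3 XOR 18 = 17 ≥ 3 — no move.
  29: 29 XOR 18 = 15 < 29 — winning move (to 15).
That gives 3 winning moves.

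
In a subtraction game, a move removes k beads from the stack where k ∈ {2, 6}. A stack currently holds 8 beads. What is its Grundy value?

0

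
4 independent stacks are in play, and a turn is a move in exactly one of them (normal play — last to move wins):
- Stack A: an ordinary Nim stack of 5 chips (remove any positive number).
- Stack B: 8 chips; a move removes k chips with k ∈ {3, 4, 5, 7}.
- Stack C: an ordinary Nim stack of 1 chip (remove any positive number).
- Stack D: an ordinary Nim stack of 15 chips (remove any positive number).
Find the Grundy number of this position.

9

Stack A is a plain Nim stack of size 5, so its Grundy value is 5.
Grundy values for stack B (subtraction set {3, 4, 5, 7}):
g(0) = mex{} = 0
g(1) = mex{} = 0
g(2) = mex{} = 0
g(3) = mex{0} = 1
g(4) = mex{0} = 1
g(5) = mex{0} = 1
g(6) = mex{0,1} = 2
g(7) = mex{0,1} = 2
g(8) = mex{0,1} = 2
So g(8) = 2.
Stack C is a plain Nim stack of size 1, so its Grundy value is 1.
Stack D is a plain Nim stack of size 15, so its Grundy value is 15.
The value of a disjunctive sum is the nim-sum of the parts.
Combined value = 5 XOR 2 XOR 1 XOR 15 = 9.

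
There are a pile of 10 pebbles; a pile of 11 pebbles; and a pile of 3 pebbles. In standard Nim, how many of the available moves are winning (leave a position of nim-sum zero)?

Nim-sum: 10 XOR 11 XOR 3 = 2.
The overall nim-sum is X = 2. A pile of size p has a winning move iff p XOR X < p (reduce it to p XOR X).
  10: 10 XOR 2 = 8 < 10 — winning move (to 8).
  11: 11 XOR 2 = 9 < 11 — winning move (to 9).
  3: 3 XOR 2 = 1 < 3 — winning move (to 1).
That gives 3 winning moves.

3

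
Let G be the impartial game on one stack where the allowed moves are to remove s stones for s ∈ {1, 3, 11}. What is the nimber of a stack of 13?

Compute g(0), g(1), … for moves {1, 3, 11}:
k:     0  1  2  3  4  5  6  7  8  9 10 11 12 13
g(k):  0  1  0  1  0  1  0  1  0  1  0  1  0  1
So g(13) = 1.

1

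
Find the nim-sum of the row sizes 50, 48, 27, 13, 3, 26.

13

In binary:
  110010  (50)
  110000  (48)
  011011  (27)
  001101  (13)
  000011  (3)
  011010  (26)
  ------
  001101  (13)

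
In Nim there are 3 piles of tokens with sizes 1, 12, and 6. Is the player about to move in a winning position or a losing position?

Compute the nim-sum pairwise:
1 ⊕ 12 = 13
13 ⊕ 6 = 11
The nim-sum is 11 ≠ 0, so this is an N-position: the player to move can win.

Winning position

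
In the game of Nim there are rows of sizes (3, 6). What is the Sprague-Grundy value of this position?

5

Compute the nim-sum pairwise:
3 ^ 6 = 5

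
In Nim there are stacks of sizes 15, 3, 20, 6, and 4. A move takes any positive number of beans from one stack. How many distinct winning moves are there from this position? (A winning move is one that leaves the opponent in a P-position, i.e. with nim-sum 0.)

Nim-sum: 15 ⊕ 3 ⊕ 20 ⊕ 6 ⊕ 4 = 26.
The overall nim-sum is X = 26. A stack of size p has a winning move iff p XOR X < p (reduce it to p XOR X).
  15: 15 XOR 26 = 21 ≥ 15 — no move.
  3: 3 XOR 26 = 25 ≥ 3 — no move.
  20: 20 XOR 26 = 14 < 20 — winning move (to 14).
  6: 6 XOR 26 = 28 ≥ 6 — no move.
  4: 4 XOR 26 = 30 ≥ 4 — no move.
That gives 1 winning move.

1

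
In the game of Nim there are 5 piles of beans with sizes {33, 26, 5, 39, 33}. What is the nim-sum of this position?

56

Nim-sum: 33 XOR 26 XOR 5 XOR 39 XOR 33 = 56.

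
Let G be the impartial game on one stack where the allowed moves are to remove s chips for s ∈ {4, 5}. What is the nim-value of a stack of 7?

1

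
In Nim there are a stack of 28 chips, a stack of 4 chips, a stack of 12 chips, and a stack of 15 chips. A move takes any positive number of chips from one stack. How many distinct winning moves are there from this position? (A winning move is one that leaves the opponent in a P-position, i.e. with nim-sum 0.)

1

Compute the nim-sum pairwise:
28 ^ 4 = 24
24 ^ 12 = 20
20 ^ 15 = 27
The overall nim-sum is X = 27. A stack of size p has a winning move iff p XOR X < p (reduce it to p XOR X).
  28: 28 XOR 27 = 7 < 28 — winning move (to 7).
  4: 4 XOR 27 = 31 ≥ 4 — no move.
  12: 12 XOR 27 = 23 ≥ 12 — no move.
  15: 15 XOR 27 = 20 ≥ 15 — no move.
That gives 1 winning move.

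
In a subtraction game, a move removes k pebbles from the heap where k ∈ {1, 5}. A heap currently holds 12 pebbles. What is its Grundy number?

0

Build the Grundy sequence with g(k) = mex{g(k−s) : s ∈ {1, 5}, s ≤ k}:
k:     0  1  2  3  4  5  6  7  8  9 10 11 12
g(k):  0  1  0  1  0  1  0  1  0  1  0  1  0
So g(12) = 0.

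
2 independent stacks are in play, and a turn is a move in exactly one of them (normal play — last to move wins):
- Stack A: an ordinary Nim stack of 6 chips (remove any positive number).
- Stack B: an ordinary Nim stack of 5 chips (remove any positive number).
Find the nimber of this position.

Stack A is a plain Nim stack of size 6, so its Grundy value is 6.
Stack B is a plain Nim stack of size 5, so its Grundy value is 5.
By the Sprague-Grundy theorem, the Grundy value of a sum of independent games is the XOR of the component values.
Combined value = 6 ⊕ 5 = 3.

3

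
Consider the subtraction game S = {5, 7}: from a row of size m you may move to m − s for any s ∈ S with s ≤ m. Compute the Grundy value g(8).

1

Compute g(0), g(1), … for moves {5, 7}:
g(0) = mex{} = 0
g(1) = mex{} = 0
g(2) = mex{} = 0
g(3) = mex{} = 0
g(4) = mex{} = 0
g(5) = mex{0} = 1
g(6) = mex{0} = 1
g(7) = mex{0} = 1
g(8) = mex{0} = 1
So g(8) = 1.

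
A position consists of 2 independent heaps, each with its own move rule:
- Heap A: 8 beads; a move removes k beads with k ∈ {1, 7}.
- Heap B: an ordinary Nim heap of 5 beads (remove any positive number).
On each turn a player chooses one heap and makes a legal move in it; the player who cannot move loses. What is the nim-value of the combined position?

For heap A, compute g(0), g(1), … with moves {1, 7}:
g(0) = mex{} = 0
g(1) = mex{0} = 1
g(2) = mex{1} = 0
g(3) = mex{0} = 1
g(4) = mex{1} = 0
g(5) = mex{0} = 1
g(6) = mex{1} = 0
g(7) = mex{0} = 1
g(8) = mex{1} = 0
So g(8) = 0.
Heap B is a plain Nim heap of size 5, so its Grundy value is 5.
The value of a disjunctive sum is the nim-sum of the parts.
Combined value = 0 ⊕ 5 = 5.

5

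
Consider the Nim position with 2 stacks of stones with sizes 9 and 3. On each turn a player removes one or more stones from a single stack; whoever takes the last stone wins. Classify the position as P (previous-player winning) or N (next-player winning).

Compute the nim-sum pairwise:
9 ⊕ 3 = 10
The nim-sum is 10 ≠ 0, so this is an N-position: the player to move can win.

N-position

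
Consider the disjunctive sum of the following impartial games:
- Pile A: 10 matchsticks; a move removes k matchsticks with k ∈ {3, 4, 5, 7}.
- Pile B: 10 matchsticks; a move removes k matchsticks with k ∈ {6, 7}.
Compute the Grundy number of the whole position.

1

Build the Grundy sequence for pile A with g(k) = mex{g(k−s) : s ∈ {3, 4, 5, 7}, s ≤ k}:
g(0) = mex{} = 0
g(1) = mex{} = 0
g(2) = mex{} = 0
g(3) = mex{0} = 1
g(4) = mex{0} = 1
g(5) = mex{0} = 1
g(6) = mex{0,1} = 2
g(7) = mex{0,1} = 2
g(8) = mex{0,1} = 2
g(9) = mex{0,1,2} = 3
g(10) = mex{1,2} = 0
So g(10) = 0.
Build the Grundy sequence for pile B with g(k) = mex{g(k−s) : s ∈ {6, 7}, s ≤ k}:
g(0) = mex{} = 0
g(1) = mex{} = 0
g(2) = mex{} = 0
g(3) = mex{} = 0
g(4) = mex{} = 0
g(5) = mex{} = 0
g(6) = mex{0} = 1
g(7) = mex{0} = 1
g(8) = mex{0} = 1
g(9) = mex{0} = 1
g(10) = mex{0} = 1
So g(10) = 1.
The value of a disjunctive sum is the nim-sum of the parts.
Combined value = 0 ⊕ 1 = 1.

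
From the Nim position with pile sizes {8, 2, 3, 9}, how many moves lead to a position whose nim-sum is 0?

Compute the nim-sum pairwise:
8 ⊕ 2 = 10
10 ⊕ 3 = 9
9 ⊕ 9 = 0
The nim-sum is already 0, so every move leaves a nonzero nim-sum — there are no winning moves.

0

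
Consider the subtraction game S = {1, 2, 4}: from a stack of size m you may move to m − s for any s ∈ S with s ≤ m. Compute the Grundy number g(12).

Compute g(0), g(1), … for moves {1, 2, 4}:
g(0) = mex{} = 0
g(1) = mex{0} = 1
g(2) = mex{0,1} = 2
g(3) = mex{1,2} = 0
g(4) = mex{0,2} = 1
g(5) = mex{0,1} = 2
g(6) = mex{1,2} = 0
g(7) = mex{0,2} = 1
g(8) = mex{0,1} = 2
g(9) = mex{1,2} = 0
g(10) = mex{0,2} = 1
g(11) = mex{0,1} = 2
g(12) = mex{1,2} = 0
So g(12) = 0.

0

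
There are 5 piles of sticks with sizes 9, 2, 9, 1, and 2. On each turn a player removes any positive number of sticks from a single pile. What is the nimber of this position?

1

Compute the nim-sum pairwise:
9 ⊕ 2 = 11
11 ⊕ 9 = 2
2 ⊕ 1 = 3
3 ⊕ 2 = 1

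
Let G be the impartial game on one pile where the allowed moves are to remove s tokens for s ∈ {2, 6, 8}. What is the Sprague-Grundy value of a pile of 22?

Build the Grundy sequence with g(k) = mex{g(k−s) : s ∈ {2, 6, 8}, s ≤ k}:
k:     0  1  2  3  4  5  6  7  8  9 10 11 12 13 14 15 16 17 18 19 20 21 22
g(k):  0  0  1  1  0  0  1  1  2  2  3  3  2  2  0  0  1  1  0  0  1  1  2
So g(22) = 2.

2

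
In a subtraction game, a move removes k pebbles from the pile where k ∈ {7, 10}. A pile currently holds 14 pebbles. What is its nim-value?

2

Grundy values for subtraction set {7, 10}:
k:     0  1  2  3  4  5  6  7  8  9 10 11 12 13 14
g(k):  0  0  0  0  0  0  0  1  1  1  1  1  1  1  2
So g(14) = 2.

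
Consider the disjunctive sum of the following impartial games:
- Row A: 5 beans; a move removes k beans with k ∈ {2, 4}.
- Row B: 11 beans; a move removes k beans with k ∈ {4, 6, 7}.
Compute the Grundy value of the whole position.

For row A, compute g(0), g(1), … with moves {2, 4}:
k:     0  1  2  3  4  5
g(k):  0  0  1  1  2  2
So g(5) = 2.
Build the Grundy sequence for row B with g(k) = mex{g(k−s) : s ∈ {4, 6, 7}, s ≤ k}:
k:     0  1  2  3  4  5  6  7  8  9 10 11
g(k):  0  0  0  0  1  1  1  1  2  2  2  0
So g(11) = 0.
By the Sprague-Grundy theorem, the Grundy value of a sum of independent games is the XOR of the component values.
Combined value = 2 XOR 0 = 2.

2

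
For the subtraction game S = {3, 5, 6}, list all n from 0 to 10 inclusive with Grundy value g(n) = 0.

0, 1, 2, 9, 10

Build the Grundy sequence with g(k) = mex{g(k−s) : s ∈ {3, 5, 6}, s ≤ k}:
k:     0  1  2  3  4  5  6  7  8  9 10
g(k):  0  0  0  1  1  1  2  2  2  0  0
The P-positions (g = 0) in 0..10 are 0, 1, 2, 9, 10.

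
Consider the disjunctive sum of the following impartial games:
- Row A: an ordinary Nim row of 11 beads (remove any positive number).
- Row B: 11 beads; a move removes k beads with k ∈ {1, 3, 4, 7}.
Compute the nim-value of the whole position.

10

Row A is a plain Nim row of size 11, so its Grundy value is 11.
For row B, compute g(0), g(1), … with moves {1, 3, 4, 7}:
g(0) = mex{} = 0
g(1) = mex{0} = 1
g(2) = mex{1} = 0
g(3) = mex{0} = 1
g(4) = mex{0,1} = 2
g(5) = mex{0,1,2} = 3
g(6) = mex{0,1,3} = 2
g(7) = mex{0,1,2} = 3
g(8) = mex{1,2,3} = 0
g(9) = mex{0,2,3} = 1
g(10) = mex{1,2,3} = 0
g(11) = mex{0,2,3} = 1
So g(11) = 1.
The value of a disjunctive sum is the nim-sum of the parts.
Combined value = 11 XOR 1 = 10.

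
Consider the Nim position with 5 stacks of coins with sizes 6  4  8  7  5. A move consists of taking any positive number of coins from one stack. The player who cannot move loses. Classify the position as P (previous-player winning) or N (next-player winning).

N-position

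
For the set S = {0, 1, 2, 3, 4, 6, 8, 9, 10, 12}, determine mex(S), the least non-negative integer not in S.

The values 0, 1, 2, 3, 4 are all present; 5 is the first non-negative integer missing from the set.

5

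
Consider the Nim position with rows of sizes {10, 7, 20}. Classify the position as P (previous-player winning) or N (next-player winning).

N-position

Write each in binary and XOR column by column:
  01010  (10)
  00111  (7)
  10100  (20)
  -----
  11001  (25)
The nim-sum is 25 ≠ 0, so this is an N-position: the player to move can win.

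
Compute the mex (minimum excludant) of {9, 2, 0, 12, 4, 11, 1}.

The values 0, 1, 2 are all present; 3 is the first non-negative integer missing from the set.

3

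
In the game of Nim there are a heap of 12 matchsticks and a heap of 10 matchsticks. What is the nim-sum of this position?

Compute the nim-sum pairwise:
12 XOR 10 = 6

6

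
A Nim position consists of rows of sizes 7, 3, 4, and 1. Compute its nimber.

Compute the nim-sum pairwise:
7 XOR 3 = 4
4 XOR 4 = 0
0 XOR 1 = 1

1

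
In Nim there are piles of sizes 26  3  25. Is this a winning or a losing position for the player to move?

Losing position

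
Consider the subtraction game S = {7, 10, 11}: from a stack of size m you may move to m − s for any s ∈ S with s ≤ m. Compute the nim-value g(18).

0

Grundy values for subtraction set {7, 10, 11}:
k:     0  1  2  3  4  5  6  7  8  9 10 11 12 13 14 15 16 17 18
g(k):  0  0  0  0  0  0  0  1  1  1  1  1  1  1  2  2  2  2  0
So g(18) = 0.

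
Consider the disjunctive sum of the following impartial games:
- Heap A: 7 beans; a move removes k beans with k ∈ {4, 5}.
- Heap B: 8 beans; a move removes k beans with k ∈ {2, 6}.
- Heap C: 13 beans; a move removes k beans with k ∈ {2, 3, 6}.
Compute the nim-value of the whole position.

Grundy values for heap A (subtraction set {4, 5}):
g(0) = mex{} = 0
g(1) = mex{} = 0
g(2) = mex{} = 0
g(3) = mex{} = 0
g(4) = mex{0} = 1
g(5) = mex{0} = 1
g(6) = mex{0} = 1
g(7) = mex{0} = 1
So g(7) = 1.
For heap B, compute g(0), g(1), … with moves {2, 6}:
k:     0  1  2  3  4  5  6  7  8
g(k):  0  0  1  1  0  0  1  1  0
So g(8) = 0.
Grundy values for heap C (subtraction set {2, 3, 6}):
k:     0  1  2  3  4  5  6  7  8  9 10 11 12 13
g(k):  0  0  1  1  2  0  3  1  2  0  0  1  1  2
So g(13) = 2.
By the Sprague-Grundy theorem, the Grundy value of a sum of independent games is the XOR of the component values.
Combined value = 1 ⊕ 0 ⊕ 2 = 3.

3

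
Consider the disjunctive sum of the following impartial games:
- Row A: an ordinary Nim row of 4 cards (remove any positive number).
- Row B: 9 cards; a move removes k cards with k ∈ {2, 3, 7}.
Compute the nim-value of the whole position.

Row A is a plain Nim row of size 4, so its Grundy value is 4.
Grundy values for row B (subtraction set {2, 3, 7}):
k:     0  1  2  3  4  5  6  7  8  9
g(k):  0  0  1  1  2  0  0  1  1  2
So g(9) = 2.
The value of a disjunctive sum is the nim-sum of the parts.
Combined value = 4 ⊕ 2 = 6.

6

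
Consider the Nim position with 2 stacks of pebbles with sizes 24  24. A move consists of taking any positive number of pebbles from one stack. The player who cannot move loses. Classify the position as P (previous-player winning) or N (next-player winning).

P-position

Compute the nim-sum pairwise:
24 ⊕ 24 = 0
The nim-sum is 0, so this is a P-position: the player to move is in a losing position under optimal play.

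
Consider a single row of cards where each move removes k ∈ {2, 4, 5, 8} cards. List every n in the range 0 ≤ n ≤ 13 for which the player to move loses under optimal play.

0, 1, 7, 10, 13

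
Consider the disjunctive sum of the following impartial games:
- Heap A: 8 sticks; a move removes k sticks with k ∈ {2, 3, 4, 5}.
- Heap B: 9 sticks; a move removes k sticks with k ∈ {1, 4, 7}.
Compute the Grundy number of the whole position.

1

Grundy values for heap A (subtraction set {2, 3, 4, 5}):
k:     0  1  2  3  4  5  6  7  8
g(k):  0  0  1  1  2  2  3  0  0
So g(8) = 0.
Build the Grundy sequence for heap B with g(k) = mex{g(k−s) : s ∈ {1, 4, 7}, s ≤ k}:
k:     0  1  2  3  4  5  6  7  8  9
g(k):  0  1  0  1  2  0  1  2  0  1
So g(9) = 1.
The value of a disjunctive sum is the nim-sum of the parts.
Combined value = 0 ⊕ 1 = 1.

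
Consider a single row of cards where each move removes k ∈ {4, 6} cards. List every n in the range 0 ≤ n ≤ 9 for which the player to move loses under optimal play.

0, 1, 2, 3

Build the Grundy sequence with g(k) = mex{g(k−s) : s ∈ {4, 6}, s ≤ k}:
g(0) = mex{} = 0
g(1) = mex{} = 0
g(2) = mex{} = 0
g(3) = mex{} = 0
g(4) = mex{0} = 1
g(5) = mex{0} = 1
g(6) = mex{0} = 1
g(7) = mex{0} = 1
g(8) = mex{0,1} = 2
g(9) = mex{0,1} = 2
The P-positions (g = 0) in 0..9 are 0, 1, 2, 3.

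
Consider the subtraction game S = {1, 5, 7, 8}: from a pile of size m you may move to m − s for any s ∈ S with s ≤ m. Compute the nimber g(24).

3

Grundy values for subtraction set {1, 5, 7, 8}:
k:     0  1  2  3  4  5  6  7  8  9 10 11 12 13 14 15 16 17 18 19 20 21 22 23 24
g(k):  0  1  0  1  0  1  0  1  2  3  2  3  2  3  2  0  1  0  1  0  1  0  1  2  3
So g(24) = 3.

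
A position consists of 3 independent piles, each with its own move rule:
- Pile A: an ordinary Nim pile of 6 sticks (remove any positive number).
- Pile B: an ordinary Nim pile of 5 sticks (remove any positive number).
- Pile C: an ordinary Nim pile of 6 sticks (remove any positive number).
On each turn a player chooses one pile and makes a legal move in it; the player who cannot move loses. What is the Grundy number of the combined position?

5

Pile A is a plain Nim pile of size 6, so its Grundy value is 6.
Pile B is a plain Nim pile of size 5, so its Grundy value is 5.
Pile C is a plain Nim pile of size 6, so its Grundy value is 6.
By the Sprague-Grundy theorem, the Grundy value of a sum of independent games is the XOR of the component values.
Combined value = 6 ⊕ 5 ⊕ 6 = 5.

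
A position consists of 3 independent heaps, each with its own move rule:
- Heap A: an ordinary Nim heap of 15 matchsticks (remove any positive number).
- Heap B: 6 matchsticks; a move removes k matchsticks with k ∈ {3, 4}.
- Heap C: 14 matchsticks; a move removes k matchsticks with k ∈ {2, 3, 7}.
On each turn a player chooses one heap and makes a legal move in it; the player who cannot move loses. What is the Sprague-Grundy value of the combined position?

15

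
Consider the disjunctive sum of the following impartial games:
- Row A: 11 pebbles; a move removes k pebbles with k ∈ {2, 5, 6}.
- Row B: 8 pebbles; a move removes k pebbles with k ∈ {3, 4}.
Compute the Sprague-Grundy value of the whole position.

0

Grundy values for row A (subtraction set {2, 5, 6}):
k:     0  1  2  3  4  5  6  7  8  9 10 11
g(k):  0  0  1  1  0  2  1  3  0  2  1  0
So g(11) = 0.
Grundy values for row B (subtraction set {3, 4}):
k:     0  1  2  3  4  5  6  7  8
g(k):  0  0  0  1  1  1  2  0  0
So g(8) = 0.
By the Sprague-Grundy theorem, the Grundy value of a sum of independent games is the XOR of the component values.
Combined value = 0 XOR 0 = 0.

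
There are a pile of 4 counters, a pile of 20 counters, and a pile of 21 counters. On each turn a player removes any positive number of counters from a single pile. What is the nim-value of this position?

Compute the nim-sum pairwise:
4 XOR 20 = 16
16 XOR 21 = 5

5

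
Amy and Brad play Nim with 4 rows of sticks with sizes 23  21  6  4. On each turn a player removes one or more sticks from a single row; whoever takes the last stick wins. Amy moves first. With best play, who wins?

Brad wins

Compute the nim-sum pairwise:
23 ⊕ 21 = 2
2 ⊕ 6 = 4
4 ⊕ 4 = 0
The nim-sum is 0, so this is a P-position: the player to move is in a losing position under optimal play; Amy is about to move from it and so loses — Brad wins.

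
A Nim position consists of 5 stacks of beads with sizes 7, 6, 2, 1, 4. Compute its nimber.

6

Compute the nim-sum pairwise:
7 ^ 6 = 1
1 ^ 2 = 3
3 ^ 1 = 2
2 ^ 4 = 6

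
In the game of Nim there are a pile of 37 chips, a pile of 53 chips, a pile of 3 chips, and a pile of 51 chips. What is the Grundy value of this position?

Nim-sum: 37 ⊕ 53 ⊕ 3 ⊕ 51 = 32.

32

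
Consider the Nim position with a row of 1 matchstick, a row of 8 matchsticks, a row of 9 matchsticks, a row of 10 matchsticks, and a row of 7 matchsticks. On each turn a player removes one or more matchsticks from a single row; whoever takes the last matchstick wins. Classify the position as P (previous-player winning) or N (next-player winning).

N-position

Nim-sum: 1 ^ 8 ^ 9 ^ 10 ^ 7 = 13.
The nim-sum is 13 ≠ 0, so this is an N-position: the player to move can win.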